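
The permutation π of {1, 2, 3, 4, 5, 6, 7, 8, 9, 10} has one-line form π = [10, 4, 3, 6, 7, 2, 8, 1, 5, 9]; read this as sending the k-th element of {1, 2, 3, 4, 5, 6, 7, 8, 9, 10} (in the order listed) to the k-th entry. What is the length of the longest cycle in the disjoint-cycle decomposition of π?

6

Decomposing into disjoint cycles gives (1, 10, 9, 5, 7, 8)(2, 4, 6); the longest has length 6.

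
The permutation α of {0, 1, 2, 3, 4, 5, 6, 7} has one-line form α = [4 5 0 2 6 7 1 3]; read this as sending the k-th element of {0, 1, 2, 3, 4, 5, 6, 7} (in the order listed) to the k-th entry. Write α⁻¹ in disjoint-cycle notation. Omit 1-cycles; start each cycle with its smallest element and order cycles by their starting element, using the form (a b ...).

(0 2 3 7 5 1 6 4)

First write α in disjoint cycles: (0 4 6 1 5 7 3 2).
The inverse reverses every cycle; in canonical form, α⁻¹ = (0 2 3 7 5 1 6 4).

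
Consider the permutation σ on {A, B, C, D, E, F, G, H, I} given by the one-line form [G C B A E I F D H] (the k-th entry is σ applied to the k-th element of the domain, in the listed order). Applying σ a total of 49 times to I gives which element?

Tracing I → H → … returns to I after 6 steps, so I lies in a 6-cycle (A G F I H D).
Powers repeat with period 6 on this cycle, and 49 mod 6 = 1, so σ^49(I) = σ^1(I).
Advancing 1 step from I: I → H.

H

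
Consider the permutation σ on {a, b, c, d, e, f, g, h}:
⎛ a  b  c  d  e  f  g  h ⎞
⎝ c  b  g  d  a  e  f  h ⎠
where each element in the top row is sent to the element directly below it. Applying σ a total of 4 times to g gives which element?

Tracing g → f → … returns to g after 5 steps, so g lies in a 5-cycle (a, c, g, f, e).
Advancing 4 steps from g: g → f → e → a → c.

c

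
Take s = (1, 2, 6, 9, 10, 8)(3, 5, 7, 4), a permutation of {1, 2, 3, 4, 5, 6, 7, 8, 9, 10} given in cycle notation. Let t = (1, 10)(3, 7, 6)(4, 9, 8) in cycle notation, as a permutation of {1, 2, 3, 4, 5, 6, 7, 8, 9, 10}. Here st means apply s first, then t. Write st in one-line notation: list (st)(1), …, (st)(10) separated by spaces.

Chase each element through s then t: 1 → 2 → 2; 2 → 6 → 3; 3 → 5 → 5; 4 → 3 → 7; 5 → 7 → 6; 6 → 9 → 8; 7 → 4 → 9; 8 → 1 → 10; 9 → 10 → 1; 10 → 8 → 4.
Collecting the images, st = [2 3 5 7 6 8 9 10 1 4].

2 3 5 7 6 8 9 10 1 4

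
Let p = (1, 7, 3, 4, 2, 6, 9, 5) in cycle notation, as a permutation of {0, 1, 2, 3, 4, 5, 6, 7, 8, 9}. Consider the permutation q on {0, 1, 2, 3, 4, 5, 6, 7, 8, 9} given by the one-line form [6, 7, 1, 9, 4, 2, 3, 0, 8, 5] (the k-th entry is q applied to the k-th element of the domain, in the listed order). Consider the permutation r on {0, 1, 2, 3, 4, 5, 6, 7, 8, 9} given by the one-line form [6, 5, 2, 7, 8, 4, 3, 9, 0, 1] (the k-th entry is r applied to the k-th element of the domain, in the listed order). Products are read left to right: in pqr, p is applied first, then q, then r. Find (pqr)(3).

Apply the permutations in order: p(3) = 4, then q(4) = 4, then r(4) = 8. So (pqr)(3) = 8.

8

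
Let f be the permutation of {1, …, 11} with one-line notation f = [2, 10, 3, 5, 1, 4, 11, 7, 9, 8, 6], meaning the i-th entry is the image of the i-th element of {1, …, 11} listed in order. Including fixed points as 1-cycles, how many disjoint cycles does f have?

The cycle decomposition is (1, 2, 10, 8, 7, 11, 6, 4, 5)(3)(9), which has 3 cycles (counting 1-cycles).

3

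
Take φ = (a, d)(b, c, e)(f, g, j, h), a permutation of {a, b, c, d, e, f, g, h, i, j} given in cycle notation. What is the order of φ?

12

The disjoint cycles have lengths 4, 3, 2, 1.
The order is lcm(4, 3, 2) = 12.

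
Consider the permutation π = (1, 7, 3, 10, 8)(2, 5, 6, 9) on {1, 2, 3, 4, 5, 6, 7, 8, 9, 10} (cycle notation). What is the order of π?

The disjoint cycles have lengths 5, 4, 1.
Since disjoint cycles commute, ord(π) = lcm(5, 4) = 20.

20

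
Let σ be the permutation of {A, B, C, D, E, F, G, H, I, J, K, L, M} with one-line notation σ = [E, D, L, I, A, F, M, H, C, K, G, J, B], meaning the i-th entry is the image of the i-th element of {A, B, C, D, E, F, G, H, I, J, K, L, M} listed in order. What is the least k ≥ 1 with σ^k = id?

18

Decomposing into disjoint cycles gives cycle lengths 9, 2, 1, 1.
The order of σ is the least common multiple of its cycle lengths: lcm(9, 2) = 18.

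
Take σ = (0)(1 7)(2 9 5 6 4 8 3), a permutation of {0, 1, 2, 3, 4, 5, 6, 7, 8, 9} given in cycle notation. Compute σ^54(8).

8 lies in the 7-cycle (2 9 5 6 4 8 3).
Since the cycle has length 7, σ^54 acts on it the same as σ^5 (54 mod 7 = 5).
Stepping 5 places around the cycle: 8 → 3 → 2 → 9 → 5 → 6.

6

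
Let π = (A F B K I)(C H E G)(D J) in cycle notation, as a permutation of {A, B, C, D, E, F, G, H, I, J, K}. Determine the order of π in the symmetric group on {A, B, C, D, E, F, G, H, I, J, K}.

The disjoint cycles have lengths 5, 4, 2.
The order of π is the least common multiple of its cycle lengths: lcm(5, 4, 2) = 20.

20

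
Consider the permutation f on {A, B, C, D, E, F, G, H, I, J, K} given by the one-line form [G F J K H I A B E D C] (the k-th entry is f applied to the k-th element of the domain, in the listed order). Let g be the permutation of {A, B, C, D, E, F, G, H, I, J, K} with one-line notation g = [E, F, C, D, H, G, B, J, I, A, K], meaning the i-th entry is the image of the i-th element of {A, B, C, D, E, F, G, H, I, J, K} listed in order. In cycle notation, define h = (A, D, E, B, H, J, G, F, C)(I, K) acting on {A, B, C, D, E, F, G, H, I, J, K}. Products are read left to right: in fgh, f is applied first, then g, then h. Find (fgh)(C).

Chase C: f(C) = J; g(J) = A; h(A) = D. Hence (fgh)(C) = D.

D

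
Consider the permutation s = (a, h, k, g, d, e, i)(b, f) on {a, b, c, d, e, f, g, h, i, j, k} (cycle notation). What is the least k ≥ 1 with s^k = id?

14

The disjoint cycles have lengths 7, 2, 1, 1.
The order is lcm(7, 2) = 14.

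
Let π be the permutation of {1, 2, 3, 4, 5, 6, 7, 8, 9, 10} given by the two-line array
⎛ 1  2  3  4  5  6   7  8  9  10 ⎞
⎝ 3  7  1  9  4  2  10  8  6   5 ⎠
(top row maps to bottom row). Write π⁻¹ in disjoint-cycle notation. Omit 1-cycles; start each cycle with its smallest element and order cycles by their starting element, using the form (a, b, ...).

The cycle decomposition of π is (1, 3)(2, 7, 10, 5, 4, 9, 6).
Reversing each cycle (and rotating so the smallest element leads) gives π⁻¹ = (1, 3)(2, 6, 9, 4, 5, 10, 7).

(1, 3)(2, 6, 9, 4, 5, 10, 7)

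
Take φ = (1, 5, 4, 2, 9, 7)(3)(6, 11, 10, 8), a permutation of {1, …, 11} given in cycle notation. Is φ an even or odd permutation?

even

The cycle lengths are 6, 4, 1.
A cycle of length ℓ contributes ℓ−1 transpositions, so φ is a product of 5 + 3 = 8 transpositions — even.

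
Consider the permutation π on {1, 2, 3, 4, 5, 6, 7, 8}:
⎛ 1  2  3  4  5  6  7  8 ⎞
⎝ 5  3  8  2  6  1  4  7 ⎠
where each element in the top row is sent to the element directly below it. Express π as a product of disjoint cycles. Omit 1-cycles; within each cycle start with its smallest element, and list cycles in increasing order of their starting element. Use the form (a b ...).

(1 5 6)(2 3 8 7 4)

Start at 1 and follow images: 1 → 5 → 6 → 1, giving the cycle (1 5 6).
Continuing from each remaining unvisited element yields (1 5 6)(2 3 8 7 4).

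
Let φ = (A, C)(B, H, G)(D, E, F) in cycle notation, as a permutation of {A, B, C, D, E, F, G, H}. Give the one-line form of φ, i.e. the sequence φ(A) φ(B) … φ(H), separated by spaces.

C H A E F D B G

Each element maps to the next entry in its cycle (wrapping to the front): A→C, B→H, C→A, D→E, E→F, F→D, G→B, H→G.
So the one-line form is C H A E F D B G.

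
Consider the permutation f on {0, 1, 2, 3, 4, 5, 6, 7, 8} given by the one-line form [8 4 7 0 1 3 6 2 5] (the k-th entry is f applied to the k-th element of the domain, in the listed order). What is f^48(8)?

8

Tracing 8 → 5 → … returns to 8 after 4 steps, so 8 lies in a 4-cycle (0 8 5 3).
On a 4-cycle, f^4 is the identity, so f^48 = f^0 there (48 ≡ 0 mod 4).
So f^48(8) = 8.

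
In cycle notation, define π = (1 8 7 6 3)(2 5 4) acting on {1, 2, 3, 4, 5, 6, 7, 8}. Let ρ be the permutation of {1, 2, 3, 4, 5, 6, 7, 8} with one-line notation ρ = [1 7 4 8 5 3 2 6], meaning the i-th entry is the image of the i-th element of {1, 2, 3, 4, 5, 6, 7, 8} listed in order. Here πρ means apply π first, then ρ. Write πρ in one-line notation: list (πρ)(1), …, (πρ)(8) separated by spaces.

6 5 1 7 8 4 3 2

For each element, apply π then ρ: 1 → 8 → 6; 2 → 5 → 5; 3 → 1 → 1; 4 → 2 → 7; 5 → 4 → 8; 6 → 3 → 4; 7 → 6 → 3; 8 → 7 → 2.
Collecting the images, πρ = [6 5 1 7 8 4 3 2].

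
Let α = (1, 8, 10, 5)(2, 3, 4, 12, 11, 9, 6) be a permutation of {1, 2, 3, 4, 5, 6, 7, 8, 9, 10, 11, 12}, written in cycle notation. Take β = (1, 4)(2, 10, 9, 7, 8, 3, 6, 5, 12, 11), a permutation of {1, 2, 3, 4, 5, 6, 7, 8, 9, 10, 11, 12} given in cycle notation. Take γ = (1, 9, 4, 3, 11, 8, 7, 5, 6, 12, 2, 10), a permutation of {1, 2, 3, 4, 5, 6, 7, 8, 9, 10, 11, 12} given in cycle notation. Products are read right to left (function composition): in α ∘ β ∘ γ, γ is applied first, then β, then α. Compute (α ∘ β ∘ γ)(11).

(α ∘ β ∘ γ)(11) = α(β(γ(11))). γ(11) = 8, then β(8) = 3, then α(3) = 4, so the result is 4.

4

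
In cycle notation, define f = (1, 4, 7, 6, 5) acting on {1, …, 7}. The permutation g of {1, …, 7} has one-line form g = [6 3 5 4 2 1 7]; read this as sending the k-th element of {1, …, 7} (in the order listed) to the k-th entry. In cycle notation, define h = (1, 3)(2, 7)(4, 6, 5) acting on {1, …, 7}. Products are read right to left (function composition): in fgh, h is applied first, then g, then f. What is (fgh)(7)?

3

Apply the permutations in order: h(7) = 2, then g(2) = 3, then f(3) = 3. So (fgh)(7) = 3.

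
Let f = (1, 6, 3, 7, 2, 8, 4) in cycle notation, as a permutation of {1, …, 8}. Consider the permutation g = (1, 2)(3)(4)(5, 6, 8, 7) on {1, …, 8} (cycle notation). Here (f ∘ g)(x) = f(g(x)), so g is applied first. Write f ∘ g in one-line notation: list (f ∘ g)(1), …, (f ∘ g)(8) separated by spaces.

(f ∘ g)(x) = f(g(x)). Computing each image: f(g(1)) = f(2) = 8, f(g(2)) = f(1) = 6, f(g(3)) = f(3) = 7, f(g(4)) = f(4) = 1, f(g(5)) = f(6) = 3, f(g(6)) = f(8) = 4, f(g(7)) = f(5) = 5, f(g(8)) = f(7) = 2.
Hence f ∘ g = [8 6 7 1 3 4 5 2].

8 6 7 1 3 4 5 2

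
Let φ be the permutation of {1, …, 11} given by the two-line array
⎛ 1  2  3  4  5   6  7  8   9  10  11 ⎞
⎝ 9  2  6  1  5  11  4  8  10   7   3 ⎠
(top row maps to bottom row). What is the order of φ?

15

Decomposing into disjoint cycles gives cycle lengths 5, 3, 1, 1, 1.
The order is lcm(5, 3) = 15.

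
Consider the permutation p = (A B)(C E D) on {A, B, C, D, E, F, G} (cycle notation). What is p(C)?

Within (C E D), C ↦ E.

E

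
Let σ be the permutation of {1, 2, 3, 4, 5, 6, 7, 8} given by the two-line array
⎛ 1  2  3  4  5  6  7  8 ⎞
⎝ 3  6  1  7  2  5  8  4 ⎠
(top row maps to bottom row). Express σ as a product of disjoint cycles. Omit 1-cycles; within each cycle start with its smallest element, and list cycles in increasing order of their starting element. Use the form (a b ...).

(1 3)(2 6 5)(4 7 8)

Iterating σ from 1 gives 1 → 3 → 1; that is the 2-cycle (1 3).
Repeating from the next unused element and collecting all non-trivial cycles gives (1 3)(2 6 5)(4 7 8).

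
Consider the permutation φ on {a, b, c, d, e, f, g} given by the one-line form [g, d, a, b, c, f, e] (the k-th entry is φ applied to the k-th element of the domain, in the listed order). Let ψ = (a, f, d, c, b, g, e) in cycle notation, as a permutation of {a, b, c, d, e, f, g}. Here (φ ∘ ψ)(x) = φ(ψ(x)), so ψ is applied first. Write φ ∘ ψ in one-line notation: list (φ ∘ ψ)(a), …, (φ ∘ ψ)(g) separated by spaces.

For each element, apply ψ then φ: a → f → f; b → g → e; c → b → d; d → c → a; e → a → g; f → d → b; g → e → c.
Collecting the images, φ ∘ ψ = [f e d a g b c].

f e d a g b c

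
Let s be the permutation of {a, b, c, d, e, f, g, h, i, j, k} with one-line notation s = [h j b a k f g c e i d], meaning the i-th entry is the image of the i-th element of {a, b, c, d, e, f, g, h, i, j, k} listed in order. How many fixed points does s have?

2

The fixed points (elements with s(x) = x) are {f, g}, so there are 2.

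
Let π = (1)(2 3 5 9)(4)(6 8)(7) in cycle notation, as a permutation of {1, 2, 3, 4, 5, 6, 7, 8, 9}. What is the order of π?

4

The cycle type of π is (4, 2, 1, 1, 1).
Since disjoint cycles commute, ord(π) = lcm(4, 2) = 4.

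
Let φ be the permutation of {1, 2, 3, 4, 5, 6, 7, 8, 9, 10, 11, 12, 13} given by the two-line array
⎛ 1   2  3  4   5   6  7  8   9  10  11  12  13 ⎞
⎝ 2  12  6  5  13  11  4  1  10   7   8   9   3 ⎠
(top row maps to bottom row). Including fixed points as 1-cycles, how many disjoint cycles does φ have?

The cycle decomposition is (1, 2, 12, 9, 10, 7, 4, 5, 13, 3, 6, 11, 8), which has 1 cycle (counting 1-cycles).

1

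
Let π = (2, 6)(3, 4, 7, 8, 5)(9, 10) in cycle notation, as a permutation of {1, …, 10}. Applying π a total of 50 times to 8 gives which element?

8 lies in the 5-cycle (3, 4, 7, 8, 5).
On a 5-cycle, π^5 is the identity, so π^50 = π^0 there (50 ≡ 0 mod 5).
So π^50(8) = 8.

8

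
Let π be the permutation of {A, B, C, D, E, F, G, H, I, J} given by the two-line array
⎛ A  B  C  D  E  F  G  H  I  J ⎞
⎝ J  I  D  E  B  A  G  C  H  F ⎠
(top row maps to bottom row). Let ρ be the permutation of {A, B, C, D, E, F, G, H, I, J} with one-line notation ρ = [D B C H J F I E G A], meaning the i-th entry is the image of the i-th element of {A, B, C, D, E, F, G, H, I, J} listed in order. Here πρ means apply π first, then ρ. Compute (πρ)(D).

J

π(D) = E, then ρ(E) = J; composing gives (πρ)(D) = J.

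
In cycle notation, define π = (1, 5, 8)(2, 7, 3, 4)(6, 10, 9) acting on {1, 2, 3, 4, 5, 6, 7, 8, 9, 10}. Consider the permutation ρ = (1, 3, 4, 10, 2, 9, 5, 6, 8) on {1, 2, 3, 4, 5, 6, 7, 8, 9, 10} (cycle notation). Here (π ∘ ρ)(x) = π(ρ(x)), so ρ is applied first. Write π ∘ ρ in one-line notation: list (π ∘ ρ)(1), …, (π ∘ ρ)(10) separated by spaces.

4 6 2 9 10 1 3 5 8 7

(π ∘ ρ)(x) = π(ρ(x)). Computing each image: π(ρ(1)) = π(3) = 4, π(ρ(2)) = π(9) = 6, π(ρ(3)) = π(4) = 2, π(ρ(4)) = π(10) = 9, π(ρ(5)) = π(6) = 10, π(ρ(6)) = π(8) = 1, π(ρ(7)) = π(7) = 3, π(ρ(8)) = π(1) = 5, π(ρ(9)) = π(5) = 8, π(ρ(10)) = π(2) = 7.
Hence π ∘ ρ = [4 6 2 9 10 1 3 5 8 7].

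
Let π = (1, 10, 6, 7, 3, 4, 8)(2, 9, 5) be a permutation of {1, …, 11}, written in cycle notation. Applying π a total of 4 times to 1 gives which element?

3

1 lies in the 7-cycle (1, 10, 6, 7, 3, 4, 8).
Stepping 4 places around the cycle: 1 → 10 → 6 → 7 → 3.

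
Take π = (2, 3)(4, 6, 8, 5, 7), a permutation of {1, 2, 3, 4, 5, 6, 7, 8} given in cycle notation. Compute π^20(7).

7

7 lies in the 5-cycle (4, 6, 8, 5, 7).
On a 5-cycle, π^5 is the identity, so π^20 = π^0 there (20 ≡ 0 mod 5).
So π^20(7) = 7.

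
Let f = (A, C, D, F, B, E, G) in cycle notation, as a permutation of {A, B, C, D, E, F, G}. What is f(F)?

Within (A, C, D, F, B, E, G), F ↦ B.

B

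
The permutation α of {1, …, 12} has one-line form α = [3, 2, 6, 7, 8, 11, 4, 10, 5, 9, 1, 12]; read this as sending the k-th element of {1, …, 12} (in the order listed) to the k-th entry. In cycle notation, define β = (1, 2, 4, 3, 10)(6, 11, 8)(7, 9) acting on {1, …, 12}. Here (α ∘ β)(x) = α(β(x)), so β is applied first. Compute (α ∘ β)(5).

8

First apply β: β(5) = 5, then α(5) = 8. Thus (α ∘ β)(5) = 8.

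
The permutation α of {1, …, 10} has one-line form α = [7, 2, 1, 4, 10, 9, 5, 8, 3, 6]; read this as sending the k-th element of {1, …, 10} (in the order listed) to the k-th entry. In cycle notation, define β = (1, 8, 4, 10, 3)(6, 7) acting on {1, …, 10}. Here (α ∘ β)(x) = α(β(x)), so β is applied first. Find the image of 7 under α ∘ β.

9

β(7) = 6, then α(6) = 9; composing gives (α ∘ β)(7) = 9.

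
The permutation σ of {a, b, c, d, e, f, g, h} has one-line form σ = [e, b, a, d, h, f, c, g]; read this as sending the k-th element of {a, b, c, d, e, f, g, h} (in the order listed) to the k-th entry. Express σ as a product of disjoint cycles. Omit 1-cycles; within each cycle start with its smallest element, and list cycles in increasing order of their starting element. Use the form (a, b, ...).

(a, e, h, g, c)

From a: a → e → h → g → c → a, closing the cycle (a, e, h, g, c).
Repeating from the next unused element and collecting all non-trivial cycles gives (a, e, h, g, c).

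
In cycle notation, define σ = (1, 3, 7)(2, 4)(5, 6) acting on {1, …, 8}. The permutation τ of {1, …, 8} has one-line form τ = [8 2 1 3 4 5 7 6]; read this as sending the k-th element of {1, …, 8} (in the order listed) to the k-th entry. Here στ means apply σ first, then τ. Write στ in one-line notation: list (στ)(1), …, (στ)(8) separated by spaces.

1 3 7 2 5 4 8 6

For each element, apply σ then τ: 1 → 3 → 1; 2 → 4 → 3; 3 → 7 → 7; 4 → 2 → 2; 5 → 6 → 5; 6 → 5 → 4; 7 → 1 → 8; 8 → 8 → 6.
So στ in one-line form is 1 3 7 2 5 4 8 6.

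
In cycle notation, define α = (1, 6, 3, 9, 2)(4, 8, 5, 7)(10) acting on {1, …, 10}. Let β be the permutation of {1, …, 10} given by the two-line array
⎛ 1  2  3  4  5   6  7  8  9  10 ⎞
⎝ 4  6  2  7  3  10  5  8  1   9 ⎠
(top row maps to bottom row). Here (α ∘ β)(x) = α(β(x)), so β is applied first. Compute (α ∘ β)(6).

First apply β: β(6) = 10, then α(10) = 10. Thus (α ∘ β)(6) = 10.

10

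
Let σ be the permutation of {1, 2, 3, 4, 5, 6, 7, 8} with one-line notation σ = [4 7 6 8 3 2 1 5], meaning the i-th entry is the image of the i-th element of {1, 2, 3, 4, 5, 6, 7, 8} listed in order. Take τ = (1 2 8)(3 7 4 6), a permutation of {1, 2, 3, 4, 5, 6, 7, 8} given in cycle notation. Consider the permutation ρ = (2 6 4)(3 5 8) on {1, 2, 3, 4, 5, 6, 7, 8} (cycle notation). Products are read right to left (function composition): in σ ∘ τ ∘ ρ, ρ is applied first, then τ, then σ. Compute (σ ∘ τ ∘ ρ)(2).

Chase 2: ρ(2) = 6; τ(6) = 3; σ(3) = 6. Hence (σ ∘ τ ∘ ρ)(2) = 6.

6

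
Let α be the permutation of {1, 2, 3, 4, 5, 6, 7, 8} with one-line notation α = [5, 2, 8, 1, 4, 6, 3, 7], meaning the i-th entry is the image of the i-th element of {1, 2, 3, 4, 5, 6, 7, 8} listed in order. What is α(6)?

6

6 is element number 6 of the domain, and entry number 6 of the one-line form is 6, so α(6) = 6.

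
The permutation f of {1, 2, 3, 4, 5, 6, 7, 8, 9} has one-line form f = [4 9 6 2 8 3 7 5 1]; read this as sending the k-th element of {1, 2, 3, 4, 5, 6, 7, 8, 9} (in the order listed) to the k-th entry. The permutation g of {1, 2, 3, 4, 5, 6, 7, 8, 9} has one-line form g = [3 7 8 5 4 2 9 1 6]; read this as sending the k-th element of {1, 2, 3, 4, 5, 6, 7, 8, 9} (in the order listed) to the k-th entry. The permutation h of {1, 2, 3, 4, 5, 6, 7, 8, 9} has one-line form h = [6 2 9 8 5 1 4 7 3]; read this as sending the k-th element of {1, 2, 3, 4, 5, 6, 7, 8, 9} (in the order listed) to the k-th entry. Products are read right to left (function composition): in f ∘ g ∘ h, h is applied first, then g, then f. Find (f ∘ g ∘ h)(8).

1

(f ∘ g ∘ h)(8) = f(g(h(8))). h(8) = 7, then g(7) = 9, then f(9) = 1, so the result is 1.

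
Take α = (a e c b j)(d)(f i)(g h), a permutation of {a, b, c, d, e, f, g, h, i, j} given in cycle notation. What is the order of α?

10

The cycle type of α is (5, 2, 2, 1).
The order of α is the least common multiple of its cycle lengths: lcm(5, 2, 2) = 10.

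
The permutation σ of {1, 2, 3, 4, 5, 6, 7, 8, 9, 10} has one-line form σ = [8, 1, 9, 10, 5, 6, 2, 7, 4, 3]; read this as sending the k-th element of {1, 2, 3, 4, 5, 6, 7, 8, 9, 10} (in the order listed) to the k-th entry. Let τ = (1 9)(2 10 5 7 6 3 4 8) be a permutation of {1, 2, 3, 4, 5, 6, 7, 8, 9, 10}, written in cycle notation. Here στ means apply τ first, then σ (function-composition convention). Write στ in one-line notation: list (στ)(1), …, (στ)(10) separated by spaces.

4 3 10 7 2 9 6 1 8 5

Chase each element through τ then σ: 1 → 9 → 4; 2 → 10 → 3; 3 → 4 → 10; 4 → 8 → 7; 5 → 7 → 2; 6 → 3 → 9; 7 → 6 → 6; 8 → 2 → 1; 9 → 1 → 8; 10 → 5 → 5.
So στ in one-line form is 4 3 10 7 2 9 6 1 8 5.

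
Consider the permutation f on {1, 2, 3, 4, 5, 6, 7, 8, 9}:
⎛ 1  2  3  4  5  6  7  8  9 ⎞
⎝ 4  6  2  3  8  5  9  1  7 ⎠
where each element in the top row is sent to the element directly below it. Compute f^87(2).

Tracing 2 → 6 → … returns to 2 after 7 steps, so 2 lies in a 7-cycle (1 4 3 2 6 5 8).
On a 7-cycle, f^7 is the identity, so f^87 = f^3 there (87 ≡ 3 mod 7).
Stepping 3 places around the cycle: 2 → 6 → 5 → 8.

8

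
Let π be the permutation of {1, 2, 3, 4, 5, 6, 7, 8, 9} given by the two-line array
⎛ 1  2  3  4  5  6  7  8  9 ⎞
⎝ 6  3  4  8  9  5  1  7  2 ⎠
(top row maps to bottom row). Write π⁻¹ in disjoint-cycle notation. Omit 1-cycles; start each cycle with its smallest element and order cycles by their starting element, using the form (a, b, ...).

(1, 7, 8, 4, 3, 2, 9, 5, 6)

First write π in disjoint cycles: (1, 6, 5, 9, 2, 3, 4, 8, 7).
Reversing each cycle (and rotating so the smallest element leads) gives π⁻¹ = (1, 7, 8, 4, 3, 2, 9, 5, 6).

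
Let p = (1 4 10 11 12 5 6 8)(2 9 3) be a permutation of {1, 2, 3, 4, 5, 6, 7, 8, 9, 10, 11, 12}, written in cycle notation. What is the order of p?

The disjoint cycles have lengths 8, 3, 1.
The order of p is the least common multiple of its cycle lengths: lcm(8, 3) = 24.

24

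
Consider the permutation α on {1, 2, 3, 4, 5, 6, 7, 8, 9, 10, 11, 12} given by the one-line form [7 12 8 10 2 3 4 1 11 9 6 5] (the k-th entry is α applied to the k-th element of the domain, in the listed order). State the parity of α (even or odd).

In disjoint-cycle form the cycle lengths are 9, 3.
A cycle is odd iff its length is even; α has 0 even-length cycles, so sgn(α) = (−1)^0 and α is even.

even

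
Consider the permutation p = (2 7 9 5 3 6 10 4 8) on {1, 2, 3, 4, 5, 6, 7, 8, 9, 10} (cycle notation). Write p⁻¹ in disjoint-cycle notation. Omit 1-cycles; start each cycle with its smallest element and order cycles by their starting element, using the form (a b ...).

If p sends a → b within a cycle, p⁻¹ sends b → a; equivalently, reverse each cycle.
Reversing each cycle of p and rotating so the smallest element leads gives (2 8 4 10 6 3 5 9 7).

(2 8 4 10 6 3 5 9 7)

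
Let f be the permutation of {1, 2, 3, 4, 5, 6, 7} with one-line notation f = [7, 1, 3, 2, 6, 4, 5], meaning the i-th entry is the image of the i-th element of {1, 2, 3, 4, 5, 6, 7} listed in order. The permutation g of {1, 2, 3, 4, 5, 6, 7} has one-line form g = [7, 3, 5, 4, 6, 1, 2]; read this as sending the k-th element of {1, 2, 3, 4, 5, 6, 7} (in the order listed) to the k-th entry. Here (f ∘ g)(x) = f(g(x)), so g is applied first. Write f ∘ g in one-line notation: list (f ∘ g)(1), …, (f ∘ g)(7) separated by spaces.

For each element, apply g then f: 1 → 7 → 5; 2 → 3 → 3; 3 → 5 → 6; 4 → 4 → 2; 5 → 6 → 4; 6 → 1 → 7; 7 → 2 → 1.
Collecting the images, f ∘ g = [5 3 6 2 4 7 1].

5 3 6 2 4 7 1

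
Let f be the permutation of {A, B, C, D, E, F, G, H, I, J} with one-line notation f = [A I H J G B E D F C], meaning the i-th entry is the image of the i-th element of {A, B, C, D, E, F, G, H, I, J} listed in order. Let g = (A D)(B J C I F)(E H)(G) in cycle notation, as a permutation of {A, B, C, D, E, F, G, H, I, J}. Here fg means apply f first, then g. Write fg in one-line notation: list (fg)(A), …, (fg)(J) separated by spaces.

D F E C G J H A B I

Chase each element through f then g: A → A → D; B → I → F; C → H → E; D → J → C; E → G → G; F → B → J; G → E → H; H → D → A; I → F → B; J → C → I.
So fg in one-line form is D F E C G J H A B I.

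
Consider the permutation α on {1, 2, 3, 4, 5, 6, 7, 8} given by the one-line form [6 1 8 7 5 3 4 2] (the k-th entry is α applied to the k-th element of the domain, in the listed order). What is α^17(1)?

3

Tracing 1 → 6 → … returns to 1 after 5 steps, so 1 lies in a 5-cycle (1, 6, 3, 8, 2).
On a 5-cycle, α^5 is the identity, so α^17 = α^2 there (17 ≡ 2 mod 5).
Stepping 2 places around the cycle: 1 → 6 → 3.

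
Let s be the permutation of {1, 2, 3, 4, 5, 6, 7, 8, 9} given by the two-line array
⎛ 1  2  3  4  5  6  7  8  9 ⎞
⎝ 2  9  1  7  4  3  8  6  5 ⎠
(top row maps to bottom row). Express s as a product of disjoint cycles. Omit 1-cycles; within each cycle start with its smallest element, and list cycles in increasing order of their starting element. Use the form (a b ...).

(1 2 9 5 4 7 8 6 3)

Iterating s from 1 gives 1 → 2 → 9 → 5 → 4 → 7 → 8 → 6 → 3 → 1; that is the 9-cycle (1 2 9 5 4 7 8 6 3).
Continuing from each remaining unvisited element yields (1 2 9 5 4 7 8 6 3).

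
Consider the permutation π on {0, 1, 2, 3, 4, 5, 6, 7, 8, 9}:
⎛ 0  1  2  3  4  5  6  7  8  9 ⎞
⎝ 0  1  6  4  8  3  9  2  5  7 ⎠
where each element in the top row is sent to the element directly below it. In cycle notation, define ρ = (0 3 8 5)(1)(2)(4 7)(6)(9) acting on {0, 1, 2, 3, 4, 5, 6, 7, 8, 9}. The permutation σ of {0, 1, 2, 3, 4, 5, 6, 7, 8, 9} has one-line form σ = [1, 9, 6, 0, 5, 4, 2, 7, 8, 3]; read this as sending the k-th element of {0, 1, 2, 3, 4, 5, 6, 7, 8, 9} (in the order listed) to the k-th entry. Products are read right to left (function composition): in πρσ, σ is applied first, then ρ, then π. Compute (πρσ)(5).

(πρσ)(5) = π(ρ(σ(5))). σ(5) = 4, then ρ(4) = 7, then π(7) = 2, so the result is 2.

2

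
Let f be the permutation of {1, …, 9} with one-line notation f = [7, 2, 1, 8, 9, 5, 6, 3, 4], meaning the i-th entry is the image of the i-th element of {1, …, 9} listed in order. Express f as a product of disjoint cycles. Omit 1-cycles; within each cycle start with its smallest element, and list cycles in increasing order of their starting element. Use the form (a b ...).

(1 7 6 5 9 4 8 3)

Start at 1 and follow images: 1 → 7 → 6 → 5 → 9 → 4 → 8 → 3 → 1, giving the cycle (1 7 6 5 9 4 8 3).
Repeating from the next unused element and collecting all non-trivial cycles gives (1 7 6 5 9 4 8 3).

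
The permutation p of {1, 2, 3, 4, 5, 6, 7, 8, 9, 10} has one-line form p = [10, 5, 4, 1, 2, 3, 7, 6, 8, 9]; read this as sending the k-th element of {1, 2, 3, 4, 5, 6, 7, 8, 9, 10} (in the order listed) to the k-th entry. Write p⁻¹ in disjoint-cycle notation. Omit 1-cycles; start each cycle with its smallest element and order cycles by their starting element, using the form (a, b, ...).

(1, 4, 3, 6, 8, 9, 10)(2, 5)

The cycle decomposition of p is (1, 10, 9, 8, 6, 3, 4)(2, 5).
Reversing each cycle (and rotating so the smallest element leads) gives p⁻¹ = (1, 4, 3, 6, 8, 9, 10)(2, 5).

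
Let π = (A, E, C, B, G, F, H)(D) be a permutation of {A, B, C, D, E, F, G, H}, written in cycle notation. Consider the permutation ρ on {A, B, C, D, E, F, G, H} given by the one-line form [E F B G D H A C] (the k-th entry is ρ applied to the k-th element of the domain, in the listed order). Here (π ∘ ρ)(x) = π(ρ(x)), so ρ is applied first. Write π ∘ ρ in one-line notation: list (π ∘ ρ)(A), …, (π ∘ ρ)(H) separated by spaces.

(π ∘ ρ)(x) = π(ρ(x)). Computing each image: π(ρ(A)) = π(E) = C, π(ρ(B)) = π(F) = H, π(ρ(C)) = π(B) = G, π(ρ(D)) = π(G) = F, π(ρ(E)) = π(D) = D, π(ρ(F)) = π(H) = A, π(ρ(G)) = π(A) = E, π(ρ(H)) = π(C) = B.
Hence π ∘ ρ = [C H G F D A E B].

C H G F D A E B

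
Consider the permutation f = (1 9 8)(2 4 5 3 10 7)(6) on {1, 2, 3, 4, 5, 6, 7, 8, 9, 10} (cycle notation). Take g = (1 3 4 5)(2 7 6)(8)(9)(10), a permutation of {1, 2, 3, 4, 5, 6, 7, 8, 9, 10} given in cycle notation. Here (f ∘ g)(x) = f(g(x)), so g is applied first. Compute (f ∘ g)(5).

9

(f ∘ g)(5) = f(g(5)). g(5) = 1, then f(1) = 9. So (f ∘ g)(5) = 9.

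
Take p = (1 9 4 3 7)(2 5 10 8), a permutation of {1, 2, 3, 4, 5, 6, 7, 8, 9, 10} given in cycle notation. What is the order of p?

20

The disjoint cycles have lengths 5, 4, 1.
The order of p is the least common multiple of its cycle lengths: lcm(5, 4) = 20.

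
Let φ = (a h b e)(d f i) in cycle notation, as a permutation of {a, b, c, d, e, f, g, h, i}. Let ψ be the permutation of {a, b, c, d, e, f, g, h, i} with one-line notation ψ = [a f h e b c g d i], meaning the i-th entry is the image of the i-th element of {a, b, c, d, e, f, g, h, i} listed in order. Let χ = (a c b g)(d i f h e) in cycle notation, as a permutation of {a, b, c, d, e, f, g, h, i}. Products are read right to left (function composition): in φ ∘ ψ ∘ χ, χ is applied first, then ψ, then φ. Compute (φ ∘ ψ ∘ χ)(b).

(φ ∘ ψ ∘ χ)(b) = φ(ψ(χ(b))). χ(b) = g, then ψ(g) = g, then φ(g) = g, so the result is g.

g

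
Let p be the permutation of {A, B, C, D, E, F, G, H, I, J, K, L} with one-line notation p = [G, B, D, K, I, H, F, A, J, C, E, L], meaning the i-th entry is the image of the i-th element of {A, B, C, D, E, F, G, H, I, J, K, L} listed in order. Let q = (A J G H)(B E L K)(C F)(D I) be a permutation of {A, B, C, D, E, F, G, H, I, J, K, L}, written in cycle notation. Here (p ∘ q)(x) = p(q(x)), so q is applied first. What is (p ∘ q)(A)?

(p ∘ q)(A) = p(q(A)). q(A) = J, then p(J) = C. So (p ∘ q)(A) = C.

C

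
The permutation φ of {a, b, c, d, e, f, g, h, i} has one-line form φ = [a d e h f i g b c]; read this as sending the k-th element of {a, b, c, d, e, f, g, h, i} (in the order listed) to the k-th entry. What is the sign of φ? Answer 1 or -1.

In disjoint-cycle form the cycle lengths are 4, 3, 1, 1.
A cycle of length ℓ contributes ℓ−1 transpositions, so φ is a product of 3 + 2 = 5 transpositions — odd.

-1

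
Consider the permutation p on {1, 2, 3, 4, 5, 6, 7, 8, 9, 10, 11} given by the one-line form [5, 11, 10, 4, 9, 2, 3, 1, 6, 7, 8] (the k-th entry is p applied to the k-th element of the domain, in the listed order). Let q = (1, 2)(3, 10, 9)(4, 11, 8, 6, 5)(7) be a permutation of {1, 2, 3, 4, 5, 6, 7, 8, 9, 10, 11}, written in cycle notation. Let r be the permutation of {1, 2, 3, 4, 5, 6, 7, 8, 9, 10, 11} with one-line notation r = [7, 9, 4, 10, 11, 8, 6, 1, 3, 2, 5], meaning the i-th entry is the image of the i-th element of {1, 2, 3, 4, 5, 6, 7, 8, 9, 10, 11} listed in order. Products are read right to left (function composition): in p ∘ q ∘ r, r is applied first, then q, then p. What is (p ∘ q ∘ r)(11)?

Apply the permutations in order: r(11) = 5, then q(5) = 4, then p(4) = 4. So (p ∘ q ∘ r)(11) = 4.

4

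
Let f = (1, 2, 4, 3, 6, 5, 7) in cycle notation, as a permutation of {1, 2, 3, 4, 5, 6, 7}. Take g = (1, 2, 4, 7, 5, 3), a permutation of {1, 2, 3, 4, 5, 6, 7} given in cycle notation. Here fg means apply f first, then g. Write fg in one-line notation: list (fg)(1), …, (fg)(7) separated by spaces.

(fg)(x) = g(f(x)). Computing each image: g(f(1)) = g(2) = 4, g(f(2)) = g(4) = 7, g(f(3)) = g(6) = 6, g(f(4)) = g(3) = 1, g(f(5)) = g(7) = 5, g(f(6)) = g(5) = 3, g(f(7)) = g(1) = 2.
Hence fg = [4 7 6 1 5 3 2].

4 7 6 1 5 3 2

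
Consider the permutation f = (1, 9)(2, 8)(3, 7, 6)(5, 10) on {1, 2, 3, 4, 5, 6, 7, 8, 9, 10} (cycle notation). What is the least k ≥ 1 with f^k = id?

The disjoint cycles have lengths 3, 2, 2, 2, 1.
The order is lcm(3, 2, 2, 2) = 6.

6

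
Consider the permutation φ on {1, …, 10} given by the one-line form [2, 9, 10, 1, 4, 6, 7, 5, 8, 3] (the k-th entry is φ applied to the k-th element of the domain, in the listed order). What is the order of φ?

6

Decomposing into disjoint cycles gives cycle lengths 6, 2, 1, 1.
Since disjoint cycles commute, ord(φ) = lcm(6, 2) = 6.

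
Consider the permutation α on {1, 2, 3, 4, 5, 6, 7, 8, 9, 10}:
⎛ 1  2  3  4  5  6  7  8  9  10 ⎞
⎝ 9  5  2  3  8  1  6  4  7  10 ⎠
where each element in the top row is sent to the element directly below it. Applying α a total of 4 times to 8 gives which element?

5

Tracing 8 → 4 → … returns to 8 after 5 steps, so 8 lies in a 5-cycle (2, 5, 8, 4, 3).
Advancing 4 steps from 8: 8 → 4 → 3 → 2 → 5.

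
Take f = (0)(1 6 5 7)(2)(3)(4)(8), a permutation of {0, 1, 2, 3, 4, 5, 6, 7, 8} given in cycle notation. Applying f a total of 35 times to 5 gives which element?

6

5 lies in the 4-cycle (1 6 5 7).
On a 4-cycle, f^4 is the identity, so f^35 = f^3 there (35 ≡ 3 mod 4).
Stepping 3 places around the cycle: 5 → 7 → 1 → 6.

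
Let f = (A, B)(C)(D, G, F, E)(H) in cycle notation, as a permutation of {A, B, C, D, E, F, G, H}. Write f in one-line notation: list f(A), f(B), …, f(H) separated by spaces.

B A C G D E F H

Image by image: A→B, B→A, C→C, D→G, E→D, F→E, G→F, H→H.
Listing these in domain order gives B A C G D E F H.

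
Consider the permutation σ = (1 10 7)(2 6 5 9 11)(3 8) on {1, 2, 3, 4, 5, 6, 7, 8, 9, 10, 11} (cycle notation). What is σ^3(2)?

2 lies in the 5-cycle (2 6 5 9 11).
Stepping 3 places around the cycle: 2 → 6 → 5 → 9.

9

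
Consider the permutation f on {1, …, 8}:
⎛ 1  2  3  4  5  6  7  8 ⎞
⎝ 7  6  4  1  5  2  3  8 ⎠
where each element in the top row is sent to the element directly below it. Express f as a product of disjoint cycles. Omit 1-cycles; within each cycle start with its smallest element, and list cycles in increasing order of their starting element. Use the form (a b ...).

(1 7 3 4)(2 6)

Iterating f from 1 gives 1 → 7 → 3 → 4 → 1; that is the 4-cycle (1 7 3 4).
Repeating from the next unused element and collecting all non-trivial cycles gives (1 7 3 4)(2 6).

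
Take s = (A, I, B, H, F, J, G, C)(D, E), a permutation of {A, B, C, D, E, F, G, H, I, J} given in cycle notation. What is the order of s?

8

The cycle type of s is (8, 2).
Since disjoint cycles commute, ord(s) = lcm(8, 2) = 8.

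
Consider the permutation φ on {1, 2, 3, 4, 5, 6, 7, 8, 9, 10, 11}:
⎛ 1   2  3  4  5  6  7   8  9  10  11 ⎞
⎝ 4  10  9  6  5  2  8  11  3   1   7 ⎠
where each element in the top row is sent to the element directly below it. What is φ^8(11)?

8

Tracing 11 → 7 → … returns to 11 after 3 steps, so 11 lies in a 3-cycle (7 8 11).
Since the cycle has length 3, φ^8 acts on it the same as φ^2 (8 mod 3 = 2).
Advancing 2 steps from 11: 11 → 7 → 8.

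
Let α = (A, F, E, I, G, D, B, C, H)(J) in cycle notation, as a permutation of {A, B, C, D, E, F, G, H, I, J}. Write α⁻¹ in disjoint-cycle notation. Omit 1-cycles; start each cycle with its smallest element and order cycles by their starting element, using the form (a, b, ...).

(A, H, C, B, D, G, I, E, F)

Inverting a permutation written in cycle notation just reverses the order within every cycle.
Reversing each cycle of α and rotating so the smallest element leads gives (A, H, C, B, D, G, I, E, F).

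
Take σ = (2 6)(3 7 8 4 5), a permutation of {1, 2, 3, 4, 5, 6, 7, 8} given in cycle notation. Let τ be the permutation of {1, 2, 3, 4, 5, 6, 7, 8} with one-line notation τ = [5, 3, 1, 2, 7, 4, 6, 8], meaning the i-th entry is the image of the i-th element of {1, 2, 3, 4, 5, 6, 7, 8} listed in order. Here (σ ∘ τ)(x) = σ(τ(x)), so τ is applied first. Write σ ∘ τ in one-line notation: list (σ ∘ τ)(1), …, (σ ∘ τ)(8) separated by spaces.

(σ ∘ τ)(x) = σ(τ(x)). Computing each image: σ(τ(1)) = σ(5) = 3, σ(τ(2)) = σ(3) = 7, σ(τ(3)) = σ(1) = 1, σ(τ(4)) = σ(2) = 6, σ(τ(5)) = σ(7) = 8, σ(τ(6)) = σ(4) = 5, σ(τ(7)) = σ(6) = 2, σ(τ(8)) = σ(8) = 4.
Hence σ ∘ τ = [3 7 1 6 8 5 2 4].

3 7 1 6 8 5 2 4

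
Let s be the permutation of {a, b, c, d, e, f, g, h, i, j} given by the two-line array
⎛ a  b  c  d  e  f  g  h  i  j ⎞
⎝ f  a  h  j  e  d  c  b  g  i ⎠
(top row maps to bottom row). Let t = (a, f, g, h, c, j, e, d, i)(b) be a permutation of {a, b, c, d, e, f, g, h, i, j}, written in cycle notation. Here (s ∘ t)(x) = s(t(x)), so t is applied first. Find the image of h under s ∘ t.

h

t(h) = c, then s(c) = h; composing gives (s ∘ t)(h) = h.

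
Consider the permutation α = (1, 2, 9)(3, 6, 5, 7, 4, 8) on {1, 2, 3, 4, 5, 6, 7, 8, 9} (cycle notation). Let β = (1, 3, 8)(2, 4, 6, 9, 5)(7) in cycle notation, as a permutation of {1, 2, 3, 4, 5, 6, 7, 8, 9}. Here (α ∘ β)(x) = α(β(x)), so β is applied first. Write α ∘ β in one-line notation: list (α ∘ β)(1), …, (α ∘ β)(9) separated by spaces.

Chase each element through β then α: 1 → 3 → 6; 2 → 4 → 8; 3 → 8 → 3; 4 → 6 → 5; 5 → 2 → 9; 6 → 9 → 1; 7 → 7 → 4; 8 → 1 → 2; 9 → 5 → 7.
So α ∘ β in one-line form is 6 8 3 5 9 1 4 2 7.

6 8 3 5 9 1 4 2 7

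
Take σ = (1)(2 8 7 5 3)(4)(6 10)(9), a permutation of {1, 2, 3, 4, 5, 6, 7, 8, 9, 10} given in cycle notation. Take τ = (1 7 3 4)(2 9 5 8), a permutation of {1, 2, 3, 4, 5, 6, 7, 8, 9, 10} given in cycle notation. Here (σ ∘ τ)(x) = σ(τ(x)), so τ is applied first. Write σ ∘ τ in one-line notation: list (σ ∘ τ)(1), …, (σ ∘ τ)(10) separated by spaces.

5 9 4 1 7 10 2 8 3 6

Chase each element through τ then σ: 1 → 7 → 5; 2 → 9 → 9; 3 → 4 → 4; 4 → 1 → 1; 5 → 8 → 7; 6 → 6 → 10; 7 → 3 → 2; 8 → 2 → 8; 9 → 5 → 3; 10 → 10 → 6.
Collecting the images, σ ∘ τ = [5 9 4 1 7 10 2 8 3 6].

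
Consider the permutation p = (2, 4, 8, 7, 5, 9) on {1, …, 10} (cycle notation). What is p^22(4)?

9

4 lies in the 6-cycle (2, 4, 8, 7, 5, 9).
On a 6-cycle, p^6 is the identity, so p^22 = p^4 there (22 ≡ 4 mod 6).
Advancing 4 steps from 4: 4 → 8 → 7 → 5 → 9.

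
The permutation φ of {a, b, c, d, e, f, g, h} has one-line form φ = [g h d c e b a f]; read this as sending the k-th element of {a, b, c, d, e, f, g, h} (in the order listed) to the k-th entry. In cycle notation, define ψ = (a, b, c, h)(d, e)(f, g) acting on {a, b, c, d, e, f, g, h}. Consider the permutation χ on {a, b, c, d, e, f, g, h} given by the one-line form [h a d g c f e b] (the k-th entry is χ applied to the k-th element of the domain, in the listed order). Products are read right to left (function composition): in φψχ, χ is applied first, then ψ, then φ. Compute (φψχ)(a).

Apply the permutations in order: χ(a) = h, then ψ(h) = a, then φ(a) = g. So (φψχ)(a) = g.

g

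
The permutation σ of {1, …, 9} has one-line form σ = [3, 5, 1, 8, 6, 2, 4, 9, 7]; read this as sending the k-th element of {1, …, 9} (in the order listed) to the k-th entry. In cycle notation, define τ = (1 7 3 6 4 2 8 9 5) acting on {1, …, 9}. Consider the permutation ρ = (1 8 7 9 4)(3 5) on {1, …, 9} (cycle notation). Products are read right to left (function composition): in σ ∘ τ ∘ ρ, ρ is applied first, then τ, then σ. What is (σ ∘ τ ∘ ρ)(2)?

9

Chase 2: ρ(2) = 2; τ(2) = 8; σ(8) = 9. Hence (σ ∘ τ ∘ ρ)(2) = 9.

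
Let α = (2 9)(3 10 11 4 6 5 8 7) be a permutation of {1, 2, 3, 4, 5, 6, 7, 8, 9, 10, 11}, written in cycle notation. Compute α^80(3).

3 lies in the 8-cycle (3 10 11 4 6 5 8 7).
Since the cycle has length 8, α^80 acts on it the same as α^0 (80 mod 8 = 0).
So α^80(3) = 3.

3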